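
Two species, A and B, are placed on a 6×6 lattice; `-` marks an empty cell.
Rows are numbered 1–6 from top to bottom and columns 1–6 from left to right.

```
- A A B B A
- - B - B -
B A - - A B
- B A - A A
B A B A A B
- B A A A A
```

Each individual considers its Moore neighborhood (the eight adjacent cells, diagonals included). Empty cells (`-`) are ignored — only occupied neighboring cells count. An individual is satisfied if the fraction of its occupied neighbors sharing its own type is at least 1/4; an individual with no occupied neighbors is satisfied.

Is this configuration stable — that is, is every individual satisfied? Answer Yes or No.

No

Row 1: (1,2)A 1/2 satisfied · (1,3)A 1/3 satisfied · (1,4)B 3/4 satisfied · (1,5)B 2/3 satisfied · (1,6)A 0/2 not
Row 2: (2,3)B 1/4 satisfied · (2,5)B 3/5 satisfied
Row 3: (3,1)B 1/2 satisfied · (3,2)A 1/4 satisfied · (3,5)A 2/4 satisfied · (3,6)B 1/4 satisfied
Row 4: (4,2)B 3/6 satisfied · (4,3)A 3/5 satisfied · (4,5)A 4/6 satisfied · (4,6)A 3/5 satisfied
Row 5: (5,1)B 2/3 satisfied · (5,2)A 2/6 satisfied · (5,3)B 2/7 satisfied · (5,4)A 6/7 satisfied · (5,5)A 6/7 satisfied · (5,6)B 0/5 not
Row 6: (6,2)B 2/4 satisfied · (6,3)A 3/5 satisfied · (6,4)A 4/5 satisfied · (6,5)A 4/5 satisfied · (6,6)A 2/3 satisfied
For instance (1,6) has only 0/2 same-type neighbors, below 1/4.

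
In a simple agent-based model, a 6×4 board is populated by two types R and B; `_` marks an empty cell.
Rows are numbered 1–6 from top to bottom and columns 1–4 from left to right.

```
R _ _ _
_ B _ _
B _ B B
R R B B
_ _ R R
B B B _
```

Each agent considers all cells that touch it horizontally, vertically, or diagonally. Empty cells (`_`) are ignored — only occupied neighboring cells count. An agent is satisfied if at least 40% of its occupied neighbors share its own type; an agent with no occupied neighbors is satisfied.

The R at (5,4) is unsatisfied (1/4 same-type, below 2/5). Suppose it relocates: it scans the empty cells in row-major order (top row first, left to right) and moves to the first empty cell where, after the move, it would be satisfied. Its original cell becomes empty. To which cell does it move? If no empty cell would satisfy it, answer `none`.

Vacating (5,4). Empty cells in order:
  (1,2): 1/2 same-type → satisfied — stop here.

(1,2)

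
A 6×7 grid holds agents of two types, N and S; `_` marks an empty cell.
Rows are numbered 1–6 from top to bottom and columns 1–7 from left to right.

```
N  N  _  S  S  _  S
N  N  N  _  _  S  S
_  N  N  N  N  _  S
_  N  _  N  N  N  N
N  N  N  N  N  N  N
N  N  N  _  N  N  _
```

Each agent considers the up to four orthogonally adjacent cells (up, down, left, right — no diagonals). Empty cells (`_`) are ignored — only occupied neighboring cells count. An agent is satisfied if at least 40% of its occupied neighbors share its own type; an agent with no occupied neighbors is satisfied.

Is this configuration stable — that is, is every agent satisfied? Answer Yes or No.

Yes

Row 1: (1,1)N 2/2 ✓ · (1,2)N 2/2 ✓ · (1,4)S 1/1 ✓ · (1,5)S 1/1 ✓ · (1,7)S 1/1 ✓
Row 2: (2,1)N 2/2 ✓ · (2,2)N 4/4 ✓ · (2,3)N 2/2 ✓ · (2,6)S 1/1 ✓ · (2,7)S 3/3 ✓
Row 3: (3,2)N 3/3 ✓ · (3,3)N 3/3 ✓ · (3,4)N 3/3 ✓ · (3,5)N 2/2 ✓ · (3,7)S 1/2 ✓
Row 4: (4,2)N 2/2 ✓ · (4,4)N 3/3 ✓ · (4,5)N 4/4 ✓ · (4,6)N 3/3 ✓ · (4,7)N 2/3 ✓
Row 5: (5,1)N 2/2 ✓ · (5,2)N 4/4 ✓ · (5,3)N 3/3 ✓ · (5,4)N 3/3 ✓ · (5,5)N 4/4 ✓ · (5,6)N 4/4 ✓ · (5,7)N 2/2 ✓
Row 6: (6,1)N 2/2 ✓ · (6,2)N 3/3 ✓ · (6,3)N 2/2 ✓ · (6,5)N 2/2 ✓ · (6,6)N 2/2 ✓
All meet the threshold, so the configuration is stable.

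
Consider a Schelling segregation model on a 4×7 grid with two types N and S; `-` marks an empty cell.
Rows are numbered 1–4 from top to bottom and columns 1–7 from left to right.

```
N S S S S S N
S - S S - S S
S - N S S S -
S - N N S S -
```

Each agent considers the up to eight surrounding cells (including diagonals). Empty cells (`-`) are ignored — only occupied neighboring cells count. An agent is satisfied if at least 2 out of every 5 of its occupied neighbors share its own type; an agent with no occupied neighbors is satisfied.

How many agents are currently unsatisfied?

2

Row 1: (1,1)N 0/2 ✗ · (1,2)S 3/4 ✓ · (1,3)S 4/4 ✓ · (1,4)S 4/4 ✓ · (1,5)S 4/4 ✓ · (1,6)S 3/4 ✓ · (1,7)N 0/3 ✗
Row 2: (2,1)S 2/3 ✓ · (2,3)S 5/6 ✓ · (2,4)S 6/7 ✓ · (2,6)S 5/6 ✓ · (2,7)S 3/4 ✓
Row 3: (3,1)S 2/2 ✓ · (3,3)N 2/5 ✓ · (3,4)S 4/7 ✓ · (3,5)S 6/7 ✓ · (3,6)S 5/5 ✓
Row 4: (4,1)S 1/1 ✓ · (4,3)N 2/3 ✓ · (4,4)N 2/5 ✓ · (4,5)S 4/5 ✓ · (4,6)S 3/3 ✓
Unsatisfied: (1,1), (1,7) — 2 in total.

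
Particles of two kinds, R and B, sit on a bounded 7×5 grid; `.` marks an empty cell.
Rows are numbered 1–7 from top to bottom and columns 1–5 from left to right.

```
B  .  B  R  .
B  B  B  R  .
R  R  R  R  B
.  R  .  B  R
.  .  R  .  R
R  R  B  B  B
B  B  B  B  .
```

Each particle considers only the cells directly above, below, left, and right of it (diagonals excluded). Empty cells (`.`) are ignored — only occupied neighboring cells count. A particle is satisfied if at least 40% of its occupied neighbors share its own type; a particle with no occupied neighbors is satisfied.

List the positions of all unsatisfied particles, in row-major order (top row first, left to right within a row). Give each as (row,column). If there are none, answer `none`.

Row 1: (1,1)B 1/1 ok · (1,3)B 1/2 ok · (1,4)R 1/2 ok
Row 2: (2,1)B 2/3 ok · (2,2)B 2/3 ok · (2,3)B 2/4 ok · (2,4)R 2/3 ok
Row 3: (3,1)R 1/2 ok · (3,2)R 3/4 ok · (3,3)R 2/3 ok · (3,4)R 2/4 ok · (3,5)B 0/2 unhappy
Row 4: (4,2)R 1/1 ok · (4,4)B 0/2 unhappy · (4,5)R 1/3 unhappy
Row 5: (5,3)R 0/1 unhappy · (5,5)R 1/2 ok
Row 6: (6,1)R 1/2 ok · (6,2)R 1/3 unhappy · (6,3)B 2/4 ok · (6,4)B 3/3 ok · (6,5)B 1/2 ok
Row 7: (7,1)B 1/2 ok · (7,2)B 2/3 ok · (7,3)B 3/3 ok · (7,4)B 2/2 ok

(3,5), (4,4), (4,5), (5,3), (6,2)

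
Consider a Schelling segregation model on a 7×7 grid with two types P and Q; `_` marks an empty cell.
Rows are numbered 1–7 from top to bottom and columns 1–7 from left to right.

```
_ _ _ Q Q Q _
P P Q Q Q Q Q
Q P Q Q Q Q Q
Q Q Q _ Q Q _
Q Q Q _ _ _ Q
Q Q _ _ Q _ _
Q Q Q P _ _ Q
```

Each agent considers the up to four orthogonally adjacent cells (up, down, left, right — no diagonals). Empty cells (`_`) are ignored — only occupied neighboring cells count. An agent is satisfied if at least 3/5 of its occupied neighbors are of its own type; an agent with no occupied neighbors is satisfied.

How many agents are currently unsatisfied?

Row 1: (1,4)Q 2/2 ✓ · (1,5)Q 3/3 ✓ · (1,6)Q 2/2 ✓
Row 2: (2,1)P 1/2 ✗ · (2,2)P 2/3 ✓ · (2,3)Q 2/3 ✓ · (2,4)Q 4/4 ✓ · (2,5)Q 4/4 ✓ · (2,6)Q 4/4 ✓ · (2,7)Q 2/2 ✓
Row 3: (3,1)Q 1/3 ✗ · (3,2)P 1/4 ✗ · (3,3)Q 3/4 ✓ · (3,4)Q 3/3 ✓ · (3,5)Q 4/4 ✓ · (3,6)Q 4/4 ✓ · (3,7)Q 2/2 ✓
Row 4: (4,1)Q 3/3 ✓ · (4,2)Q 3/4 ✓ · (4,3)Q 3/3 ✓ · (4,5)Q 2/2 ✓ · (4,6)Q 2/2 ✓
Row 5: (5,1)Q 3/3 ✓ · (5,2)Q 4/4 ✓ · (5,3)Q 2/2 ✓ · (5,7)Q 0/0 ✓
Row 6: (6,1)Q 3/3 ✓ · (6,2)Q 3/3 ✓ · (6,5)Q 0/0 ✓
Row 7: (7,1)Q 2/2 ✓ · (7,2)Q 3/3 ✓ · (7,3)Q 1/2 ✗ · (7,4)P 0/1 ✗ · (7,7)Q 0/0 ✓
Unsatisfied: (2,1), (3,1), (3,2), (7,3), (7,4) — 5 in total.

5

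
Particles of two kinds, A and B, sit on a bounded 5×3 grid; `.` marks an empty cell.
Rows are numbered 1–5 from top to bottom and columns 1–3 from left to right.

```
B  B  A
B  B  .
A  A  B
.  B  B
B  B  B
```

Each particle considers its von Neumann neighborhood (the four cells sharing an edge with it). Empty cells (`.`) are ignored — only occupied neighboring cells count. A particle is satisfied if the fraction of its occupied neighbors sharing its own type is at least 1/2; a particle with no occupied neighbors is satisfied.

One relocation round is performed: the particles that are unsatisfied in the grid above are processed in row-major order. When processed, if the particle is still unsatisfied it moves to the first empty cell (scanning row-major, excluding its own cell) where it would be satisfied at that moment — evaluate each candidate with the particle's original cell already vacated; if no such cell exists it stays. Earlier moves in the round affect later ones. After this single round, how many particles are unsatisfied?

Initially unsatisfied (in order): (1,3), (3,2).
  (1,3): no empty cell satisfies it; stays.
  (3,2): no empty cell satisfies it; stays.
Resulting grid:
B B A
B B .
A A B
. B B
B B B
Unsatisfied now: (1,3), (3,2).

2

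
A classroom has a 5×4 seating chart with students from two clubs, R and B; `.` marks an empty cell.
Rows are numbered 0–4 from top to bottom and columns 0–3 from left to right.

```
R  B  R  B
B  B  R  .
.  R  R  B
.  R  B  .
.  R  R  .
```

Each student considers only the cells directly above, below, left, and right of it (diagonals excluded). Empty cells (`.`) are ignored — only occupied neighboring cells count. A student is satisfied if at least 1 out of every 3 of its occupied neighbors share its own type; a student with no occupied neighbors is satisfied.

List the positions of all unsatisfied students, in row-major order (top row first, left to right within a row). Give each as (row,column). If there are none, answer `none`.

Row 0: (0,0)R 0/2 unhappy · (0,1)B 1/3 ok · (0,2)R 1/3 ok · (0,3)B 0/1 unhappy
Row 1: (1,0)B 1/2 ok · (1,1)B 2/4 ok · (1,2)R 2/3 ok
Row 2: (2,1)R 2/3 ok · (2,2)R 2/4 ok · (2,3)B 0/1 unhappy
Row 3: (3,1)R 2/3 ok · (3,2)B 0/3 unhappy
Row 4: (4,1)R 2/2 ok · (4,2)R 1/2 ok

(0,0), (0,3), (2,3), (3,2)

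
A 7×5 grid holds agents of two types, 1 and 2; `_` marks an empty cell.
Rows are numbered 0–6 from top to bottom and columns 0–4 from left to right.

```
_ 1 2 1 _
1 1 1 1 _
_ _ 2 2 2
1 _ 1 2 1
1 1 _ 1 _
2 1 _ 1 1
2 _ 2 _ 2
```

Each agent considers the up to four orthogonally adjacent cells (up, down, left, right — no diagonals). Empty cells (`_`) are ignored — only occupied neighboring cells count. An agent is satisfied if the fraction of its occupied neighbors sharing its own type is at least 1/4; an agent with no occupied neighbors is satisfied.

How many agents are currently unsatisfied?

Row 0: (0,1)1 1/2 ✓ · (0,2)2 0/3 ✗ · (0,3)1 1/2 ✓
Row 1: (1,0)1 1/1 ✓ · (1,1)1 3/3 ✓ · (1,2)1 2/4 ✓ · (1,3)1 2/3 ✓
Row 2: (2,2)2 1/3 ✓ · (2,3)2 3/4 ✓ · (2,4)2 1/2 ✓
Row 3: (3,0)1 1/1 ✓ · (3,2)1 0/2 ✗ · (3,3)2 1/4 ✓ · (3,4)1 0/2 ✗
Row 4: (4,0)1 2/3 ✓ · (4,1)1 2/2 ✓ · (4,3)1 1/2 ✓
Row 5: (5,0)2 1/3 ✓ · (5,1)1 1/2 ✓ · (5,3)1 2/2 ✓ · (5,4)1 1/2 ✓
Row 6: (6,0)2 1/1 ✓ · (6,2)2 0/0 ✓ · (6,4)2 0/1 ✗
Unsatisfied: (0,2), (3,2), (3,4), (6,4) — 4 in total.

4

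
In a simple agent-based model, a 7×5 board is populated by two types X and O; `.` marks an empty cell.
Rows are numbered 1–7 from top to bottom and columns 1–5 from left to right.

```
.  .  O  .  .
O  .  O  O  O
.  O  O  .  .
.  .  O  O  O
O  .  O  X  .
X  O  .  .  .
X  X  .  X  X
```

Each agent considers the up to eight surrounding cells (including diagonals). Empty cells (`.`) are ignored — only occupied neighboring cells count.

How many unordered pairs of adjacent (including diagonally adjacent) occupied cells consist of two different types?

Scan each occupied cell's neighbors to the right and below (and the two forward diagonals) so each pair is counted once.
From row 1: 0 unlike of 2 pairs (running 0/2).
From row 2: 0 unlike of 6 pairs (running 0/8).
From row 3: 0 unlike of 4 pairs (running 0/12).
From row 4: 3 unlike of 7 pairs (running 3/19).
From row 5: 2 unlike of 4 pairs (running 5/23).
From row 6: 3 unlike of 5 pairs (running 8/28).
From row 7: 0 unlike of 2 pairs (running 8/30).
Total adjacent occupied pairs: 30; unlike-type pairs: 8.

8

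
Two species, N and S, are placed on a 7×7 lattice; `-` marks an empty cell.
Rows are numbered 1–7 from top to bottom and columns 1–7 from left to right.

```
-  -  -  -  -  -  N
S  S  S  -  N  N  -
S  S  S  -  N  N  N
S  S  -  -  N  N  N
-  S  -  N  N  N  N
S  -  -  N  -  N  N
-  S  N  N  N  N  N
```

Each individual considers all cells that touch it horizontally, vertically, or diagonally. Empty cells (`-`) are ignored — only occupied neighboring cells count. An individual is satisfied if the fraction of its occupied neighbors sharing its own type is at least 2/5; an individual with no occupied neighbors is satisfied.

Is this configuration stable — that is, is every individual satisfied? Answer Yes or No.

Yes

Row 1: (1,7)N 1/1 ✓
Row 2: (2,1)S 3/3 ✓ · (2,2)S 5/5 ✓ · (2,3)S 3/3 ✓ · (2,5)N 3/3 ✓ · (2,6)N 5/5 ✓
Row 3: (3,1)S 5/5 ✓ · (3,2)S 7/7 ✓ · (3,3)S 4/4 ✓ · (3,5)N 5/5 ✓ · (3,6)N 7/7 ✓ · (3,7)N 4/4 ✓
Row 4: (4,1)S 4/4 ✓ · (4,2)S 5/5 ✓ · (4,5)N 6/6 ✓ · (4,6)N 8/8 ✓ · (4,7)N 5/5 ✓
Row 5: (5,2)S 3/3 ✓ · (5,4)N 3/3 ✓ · (5,5)N 6/6 ✓ · (5,6)N 7/7 ✓ · (5,7)N 5/5 ✓
Row 6: (6,1)S 2/2 ✓ · (6,4)N 5/5 ✓ · (6,6)N 7/7 ✓ · (6,7)N 5/5 ✓
Row 7: (7,2)S 1/2 ✓ · (7,3)N 2/3 ✓ · (7,4)N 3/3 ✓ · (7,5)N 4/4 ✓ · (7,6)N 4/4 ✓ · (7,7)N 3/3 ✓
All meet the threshold, so the configuration is stable.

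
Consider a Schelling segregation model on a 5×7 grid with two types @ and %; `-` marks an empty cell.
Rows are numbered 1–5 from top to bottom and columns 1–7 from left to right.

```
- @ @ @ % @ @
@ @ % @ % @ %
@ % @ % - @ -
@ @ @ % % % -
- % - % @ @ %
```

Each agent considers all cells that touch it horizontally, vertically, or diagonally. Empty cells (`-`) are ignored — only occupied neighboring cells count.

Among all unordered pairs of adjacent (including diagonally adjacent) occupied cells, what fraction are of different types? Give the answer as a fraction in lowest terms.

22/39

Scan each occupied cell's neighbors to the right and below (and the two forward diagonals) so each pair is counted once.
Row 1: @(1,2)–@(1,3)= @(1,2)–@(2,2)= @(1,2)–%(2,3)≠ @(1,2)–@(2,1)= @(1,3)–@(1,4)= @(1,3)–%(2,3)≠ @(1,3)–@(2,4)= @(1,3)–@(2,2)= @(1,4)–%(1,5)≠ @(1,4)–@(2,4)= @(1,4)–%(2,5)≠ @(1,4)–%(2,3)≠ %(1,5)–@(1,6)≠ %(1,5)–%(2,5)= %(1,5)–@(2,6)≠ %(1,5)–@(2,4)≠ @(1,6)–@(1,7)= @(1,6)–@(2,6)= @(1,6)–%(2,7)≠ @(1,6)–%(2,5)≠ @(1,7)–%(2,7)≠ @(1,7)–@(2,6)=  → 11/22 unlike.
Row 2: @(2,1)–@(2,2)= @(2,1)–@(3,1)= @(2,1)–%(3,2)≠ @(2,2)–%(2,3)≠ @(2,2)–%(3,2)≠ @(2,2)–@(3,3)= @(2,2)–@(3,1)= %(2,3)–@(2,4)≠ %(2,3)–@(3,3)≠ %(2,3)–%(3,4)= %(2,3)–%(3,2)= @(2,4)–%(2,5)≠ @(2,4)–%(3,4)≠ @(2,4)–@(3,3)= %(2,5)–@(2,6)≠ %(2,5)–@(3,6)≠ %(2,5)–%(3,4)= @(2,6)–%(2,7)≠ @(2,6)–@(3,6)= %(2,7)–@(3,6)≠  → 11/20 unlike.
Row 3: @(3,1)–%(3,2)≠ @(3,1)–@(4,1)= @(3,1)–@(4,2)= %(3,2)–@(3,3)≠ %(3,2)–@(4,2)≠ %(3,2)–@(4,3)≠ %(3,2)–@(4,1)≠ @(3,3)–%(3,4)≠ @(3,3)–@(4,3)= @(3,3)–%(4,4)≠ @(3,3)–@(4,2)= %(3,4)–%(4,4)= %(3,4)–%(4,5)= %(3,4)–@(4,3)≠ @(3,6)–%(4,6)≠ @(3,6)–%(4,5)≠  → 10/16 unlike.
Row 4: @(4,1)–@(4,2)= @(4,1)–%(5,2)≠ @(4,2)–@(4,3)= @(4,2)–%(5,2)≠ @(4,3)–%(4,4)≠ @(4,3)–%(5,4)≠ @(4,3)–%(5,2)≠ %(4,4)–%(4,5)= %(4,4)–%(5,4)= %(4,4)–@(5,5)≠ %(4,5)–%(4,6)= %(4,5)–@(5,5)≠ %(4,5)–@(5,6)≠ %(4,5)–%(5,4)= %(4,6)–@(5,6)≠ %(4,6)–%(5,7)= %(4,6)–@(5,5)≠  → 10/17 unlike.
Row 5: %(5,4)–@(5,5)≠ @(5,5)–@(5,6)= @(5,6)–%(5,7)≠  → 2/3 unlike.
Total adjacent occupied pairs: 78; unlike-type pairs: 44.
44/78 reduces to 22/39.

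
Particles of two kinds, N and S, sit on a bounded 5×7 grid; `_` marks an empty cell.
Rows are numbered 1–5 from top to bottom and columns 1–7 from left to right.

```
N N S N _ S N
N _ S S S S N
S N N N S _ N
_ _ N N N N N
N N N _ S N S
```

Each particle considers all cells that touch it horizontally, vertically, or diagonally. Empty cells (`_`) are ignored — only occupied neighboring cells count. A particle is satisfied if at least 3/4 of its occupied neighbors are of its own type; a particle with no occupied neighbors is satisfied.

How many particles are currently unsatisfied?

21

(1,1)N 2/2 ok
(1,2)N 2/4 unhappy
(1,3)S 2/4 unhappy
(1,4)N 0/4 unhappy
(1,6)S 2/4 unhappy
(1,7)N 1/3 unhappy
(2,1)N 3/4 ok
(2,3)S 2/7 unhappy
(2,4)S 4/7 unhappy
(2,5)S 4/6 unhappy
(2,6)S 3/6 unhappy
(2,7)N 2/4 unhappy
(3,1)S 0/2 unhappy
(3,2)N 3/5 unhappy
(3,3)N 4/6 unhappy
(3,4)N 4/8 unhappy
(3,5)S 3/7 unhappy
(3,7)N 3/4 ok
(4,3)N 6/6 ok
(4,4)N 5/7 unhappy
(4,5)N 4/6 unhappy
(4,6)N 4/7 unhappy
(4,7)N 3/4 ok
(5,1)N 1/1 ok
(5,2)N 3/3 ok
(5,3)N 3/3 ok
(5,5)S 0/4 unhappy
(5,6)N 3/5 unhappy
(5,7)S 0/3 unhappy
Unsatisfied: (1,2), (1,3), (1,4), (1,6), (1,7), (2,3), (2,4), (2,5), (2,6), (2,7), (3,1), (3,2), (3,3), (3,4), (3,5), (4,4), (4,5), (4,6), (5,5), (5,6), (5,7) — 21 in total.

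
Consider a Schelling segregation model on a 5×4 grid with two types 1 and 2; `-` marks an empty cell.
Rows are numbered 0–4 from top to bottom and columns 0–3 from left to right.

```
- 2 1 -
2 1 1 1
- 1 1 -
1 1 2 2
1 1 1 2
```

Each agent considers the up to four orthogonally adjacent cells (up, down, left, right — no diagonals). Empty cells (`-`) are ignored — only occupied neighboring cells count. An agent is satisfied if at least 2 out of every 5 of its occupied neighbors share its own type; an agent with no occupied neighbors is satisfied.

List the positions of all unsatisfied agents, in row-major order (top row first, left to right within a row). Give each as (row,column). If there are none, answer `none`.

(0,1), (1,0), (3,2), (4,2)

Row 0: (0,1)2 0/2 not · (0,2)1 1/2 satisfied
Row 1: (1,0)2 0/1 not · (1,1)1 2/4 satisfied · (1,2)1 4/4 satisfied · (1,3)1 1/1 satisfied
Row 2: (2,1)1 3/3 satisfied · (2,2)1 2/3 satisfied
Row 3: (3,0)1 2/2 satisfied · (3,1)1 3/4 satisfied · (3,2)2 1/4 not · (3,3)2 2/2 satisfied
Row 4: (4,0)1 2/2 satisfied · (4,1)1 3/3 satisfied · (4,2)1 1/3 not · (4,3)2 1/2 satisfied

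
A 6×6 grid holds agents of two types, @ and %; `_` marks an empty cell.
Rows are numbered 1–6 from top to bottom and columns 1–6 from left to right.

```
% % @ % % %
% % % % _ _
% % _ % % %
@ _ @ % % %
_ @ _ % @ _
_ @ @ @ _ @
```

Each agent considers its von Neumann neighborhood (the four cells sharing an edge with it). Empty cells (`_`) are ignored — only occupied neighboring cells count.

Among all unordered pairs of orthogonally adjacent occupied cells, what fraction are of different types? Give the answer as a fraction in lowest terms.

1/4

Scan each occupied cell's neighbors to the right and below so each pair is counted once.
From row 1: 3 unlike of 9 pairs (running 3/9).
From row 2: 0 unlike of 6 pairs (running 3/15).
From row 3: 1 unlike of 7 pairs (running 4/22).
From row 4: 2 unlike of 5 pairs (running 6/27).
From row 5: 2 unlike of 3 pairs (running 8/30).
From row 6: 0 unlike of 2 pairs (running 8/32).
Total adjacent occupied pairs: 32; unlike-type pairs: 8.
8/32 reduces to 1/4.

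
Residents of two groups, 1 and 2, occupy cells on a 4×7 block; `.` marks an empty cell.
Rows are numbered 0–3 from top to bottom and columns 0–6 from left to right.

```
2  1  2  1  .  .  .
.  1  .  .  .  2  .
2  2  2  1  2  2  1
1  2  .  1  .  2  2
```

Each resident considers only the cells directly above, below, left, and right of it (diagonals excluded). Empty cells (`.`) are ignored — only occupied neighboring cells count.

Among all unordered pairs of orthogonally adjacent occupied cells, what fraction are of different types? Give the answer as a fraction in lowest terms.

Scan each occupied cell's neighbors to the right and below so each pair is counted once.
Row 0: 2(0,0)–1(0,1)≠ 1(0,1)–2(0,2)≠ 1(0,1)–1(1,1)= 2(0,2)–1(0,3)≠  → 3/4 unlike.
Row 1: 1(1,1)–2(2,1)≠ 2(1,5)–2(2,5)=  → 1/2 unlike.
Row 2: 2(2,0)–2(2,1)= 2(2,0)–1(3,0)≠ 2(2,1)–2(2,2)= 2(2,1)–2(3,1)= 2(2,2)–1(2,3)≠ 1(2,3)–2(2,4)≠ 1(2,3)–1(3,3)= 2(2,4)–2(2,5)= 2(2,5)–1(2,6)≠ 2(2,5)–2(3,5)= 1(2,6)–2(3,6)≠  → 5/11 unlike.
Row 3: 1(3,0)–2(3,1)≠ 2(3,5)–2(3,6)=  → 1/2 unlike.
Total adjacent occupied pairs: 19; unlike-type pairs: 10.
10/19 is already in lowest terms.

10/19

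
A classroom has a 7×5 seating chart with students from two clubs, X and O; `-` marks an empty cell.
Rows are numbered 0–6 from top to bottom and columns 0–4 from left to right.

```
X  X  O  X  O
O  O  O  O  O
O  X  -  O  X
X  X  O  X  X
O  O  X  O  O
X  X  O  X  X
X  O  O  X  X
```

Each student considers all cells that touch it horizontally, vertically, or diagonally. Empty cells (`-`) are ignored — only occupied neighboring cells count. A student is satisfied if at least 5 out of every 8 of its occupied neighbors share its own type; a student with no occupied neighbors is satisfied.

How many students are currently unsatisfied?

(0,0)X 1/3 not
(0,1)X 1/5 not
(0,2)O 3/5 not
(0,3)X 0/5 not
(0,4)O 2/3 satisfied
(1,0)O 2/5 not
(1,1)O 4/7 not
(1,2)O 4/7 not
(1,3)O 5/7 satisfied
(1,4)O 3/5 not
(2,0)O 2/5 not
(2,1)X 2/7 not
(2,3)O 4/7 not
(2,4)X 2/5 not
(3,0)X 2/5 not
(3,1)X 3/7 not
(3,2)O 3/7 not
(3,3)X 3/7 not
(3,4)X 2/5 not
(4,0)O 1/5 not
(4,1)O 3/8 not
(4,2)X 4/8 not
(4,3)O 3/8 not
(4,4)O 1/5 not
(5,0)X 2/5 not
(5,1)X 3/8 not
(5,2)O 4/8 not
(5,3)X 4/8 not
(5,4)X 3/5 not
(6,0)X 2/3 satisfied
(6,1)O 2/5 not
(6,2)O 2/5 not
(6,3)X 3/5 not
(6,4)X 3/3 satisfied
Unsatisfied: (0,0), (0,1), (0,2), (0,3), (1,0), (1,1), (1,2), (1,4), (2,0), (2,1), (2,3), (2,4), (3,0), (3,1), (3,2), (3,3), (3,4), (4,0), (4,1), (4,2), (4,3), (4,4), (5,0), (5,1), (5,2), (5,3), (5,4), (6,1), (6,2), (6,3) — 30 in total.

30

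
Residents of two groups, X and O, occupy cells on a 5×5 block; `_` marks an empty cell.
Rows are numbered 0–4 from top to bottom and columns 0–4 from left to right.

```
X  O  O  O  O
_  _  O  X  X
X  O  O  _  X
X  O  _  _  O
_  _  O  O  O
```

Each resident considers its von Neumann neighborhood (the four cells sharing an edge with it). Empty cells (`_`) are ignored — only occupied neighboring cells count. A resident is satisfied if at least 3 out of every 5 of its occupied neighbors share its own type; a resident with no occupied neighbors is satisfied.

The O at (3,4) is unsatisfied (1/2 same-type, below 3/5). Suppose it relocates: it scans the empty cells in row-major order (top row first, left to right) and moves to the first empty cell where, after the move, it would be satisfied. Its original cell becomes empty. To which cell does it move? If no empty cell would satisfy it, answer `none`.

Vacating (3,4). Empty cells in order:
  (1,0): 0/2 same-type → still unsatisfied.
  (1,1): 3/3 same-type → satisfied — stop here.

(1,1)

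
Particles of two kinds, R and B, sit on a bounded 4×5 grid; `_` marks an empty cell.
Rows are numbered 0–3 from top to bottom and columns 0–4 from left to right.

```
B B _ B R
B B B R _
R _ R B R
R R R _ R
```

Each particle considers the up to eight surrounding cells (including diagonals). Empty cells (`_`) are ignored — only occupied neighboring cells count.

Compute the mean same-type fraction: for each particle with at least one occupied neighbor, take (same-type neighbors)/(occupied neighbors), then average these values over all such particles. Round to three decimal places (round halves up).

0.651

Row 0: (0,0)B 3/3 · (0,1)B 4/4 · (0,3)B 1/3 · (0,4)R 1/2
Row 1: (1,0)B 3/4 · (1,1)B 4/6 · (1,2)B 4/6 · (1,3)R 3/6
Row 2: (2,0)R 2/4 · (2,2)R 3/6 · (2,3)B 1/6 · (2,4)R 2/3
Row 3: (3,0)R 2/2 · (3,1)R 4/4 · (3,2)R 2/3 · (3,4)R 1/2
Sum over 16 particles: 3/3 + 4/4 + 1/3 + 1/2 + 3/4 + 4/6 + 4/6 + 3/6 + 2/4 + 3/6 + 1/6 + 2/3 + 2/2 + 4/4 + 2/3 + 1/2 = 125/12; mean = 125/12 ÷ 16 = 125/192 = 0.651041… → 0.651.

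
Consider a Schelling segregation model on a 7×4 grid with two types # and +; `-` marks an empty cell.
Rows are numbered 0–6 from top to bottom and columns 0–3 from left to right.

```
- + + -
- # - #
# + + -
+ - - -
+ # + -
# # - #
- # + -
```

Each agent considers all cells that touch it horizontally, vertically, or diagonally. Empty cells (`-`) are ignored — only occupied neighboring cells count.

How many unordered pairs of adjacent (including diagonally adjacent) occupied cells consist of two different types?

Scan each occupied cell's neighbors to the right and below (and the two forward diagonals) so each pair is counted once.
Row 0: +(0,1)–+(0,2)= +(0,1)–#(1,1)≠ +(0,2)–#(1,3)≠ +(0,2)–#(1,1)≠  → 3/4 unlike.
Row 1: #(1,1)–+(2,1)≠ #(1,1)–+(2,2)≠ #(1,1)–#(2,0)= #(1,3)–+(2,2)≠  → 3/4 unlike.
Row 2: #(2,0)–+(2,1)≠ #(2,0)–+(3,0)≠ +(2,1)–+(2,2)= +(2,1)–+(3,0)=  → 2/4 unlike.
Row 3: +(3,0)–+(4,0)= +(3,0)–#(4,1)≠  → 1/2 unlike.
Row 4: +(4,0)–#(4,1)≠ +(4,0)–#(5,0)≠ +(4,0)–#(5,1)≠ #(4,1)–+(4,2)≠ #(4,1)–#(5,1)= #(4,1)–#(5,0)= +(4,2)–#(5,3)≠ +(4,2)–#(5,1)≠  → 6/8 unlike.
Row 5: #(5,0)–#(5,1)= #(5,0)–#(6,1)= #(5,1)–#(6,1)= #(5,1)–+(6,2)≠ #(5,3)–+(6,2)≠  → 2/5 unlike.
Row 6: #(6,1)–+(6,2)≠  → 1/1 unlike.
Total adjacent occupied pairs: 28; unlike-type pairs: 18.

18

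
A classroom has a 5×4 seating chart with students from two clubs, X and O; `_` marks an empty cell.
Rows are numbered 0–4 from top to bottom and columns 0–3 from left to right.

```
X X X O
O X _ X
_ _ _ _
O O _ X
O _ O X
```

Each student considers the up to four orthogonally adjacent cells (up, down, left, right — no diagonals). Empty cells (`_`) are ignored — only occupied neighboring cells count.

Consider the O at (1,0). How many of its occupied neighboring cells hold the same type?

Occupied neighbors of (1,0): (0,0)=X, (1,1)=X.
Same type (O): 0 of 2.

0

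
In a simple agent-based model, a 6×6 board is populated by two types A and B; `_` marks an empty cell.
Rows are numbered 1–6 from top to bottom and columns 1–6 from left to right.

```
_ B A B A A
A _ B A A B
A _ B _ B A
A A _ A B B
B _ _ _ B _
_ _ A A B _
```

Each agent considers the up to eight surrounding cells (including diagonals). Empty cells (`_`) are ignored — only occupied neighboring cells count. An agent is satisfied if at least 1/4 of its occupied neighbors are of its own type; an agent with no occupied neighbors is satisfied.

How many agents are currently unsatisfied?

Row 1: (1,2)B 1/3 ok · (1,3)A 1/4 ok · (1,4)B 1/5 unhappy · (1,5)A 3/5 ok · (1,6)A 2/3 ok
Row 2: (2,1)A 1/2 ok · (2,3)B 3/5 ok · (2,4)A 3/7 ok · (2,5)A 4/7 ok · (2,6)B 1/5 unhappy
Row 3: (3,1)A 3/3 ok · (3,3)B 1/4 ok · (3,5)B 3/7 ok · (3,6)A 1/5 unhappy
Row 4: (4,1)A 2/3 ok · (4,2)A 2/4 ok · (4,4)A 0/4 unhappy · (4,5)B 3/5 ok · (4,6)B 3/4 ok
Row 5: (5,1)B 0/2 unhappy · (5,5)B 3/5 ok
Row 6: (6,3)A 1/1 ok · (6,4)A 1/3 ok · (6,5)B 1/2 ok
Unsatisfied: (1,4), (2,6), (3,6), (4,4), (5,1) — 5 in total.

5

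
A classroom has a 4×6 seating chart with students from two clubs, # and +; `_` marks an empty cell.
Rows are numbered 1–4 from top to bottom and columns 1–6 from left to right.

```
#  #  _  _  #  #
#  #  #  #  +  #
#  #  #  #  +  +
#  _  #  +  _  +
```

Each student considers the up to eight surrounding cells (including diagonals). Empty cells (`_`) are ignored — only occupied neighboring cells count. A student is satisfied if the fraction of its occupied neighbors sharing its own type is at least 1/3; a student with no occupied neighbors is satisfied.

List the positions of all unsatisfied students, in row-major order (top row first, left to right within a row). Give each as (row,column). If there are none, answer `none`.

(1,1)# 3/3 ok
(1,2)# 4/4 ok
(1,5)# 3/4 ok
(1,6)# 2/3 ok
(2,1)# 5/5 ok
(2,2)# 7/7 ok
(2,3)# 6/6 ok
(2,4)# 4/6 ok
(2,5)+ 2/7 unhappy
(2,6)# 2/5 ok
(3,1)# 4/4 ok
(3,2)# 7/7 ok
(3,3)# 6/7 ok
(3,4)# 4/7 ok
(3,5)+ 4/7 ok
(3,6)+ 3/4 ok
(4,1)# 2/2 ok
(4,3)# 3/4 ok
(4,4)+ 1/4 unhappy
(4,6)+ 2/2 ok

(2,5), (4,4)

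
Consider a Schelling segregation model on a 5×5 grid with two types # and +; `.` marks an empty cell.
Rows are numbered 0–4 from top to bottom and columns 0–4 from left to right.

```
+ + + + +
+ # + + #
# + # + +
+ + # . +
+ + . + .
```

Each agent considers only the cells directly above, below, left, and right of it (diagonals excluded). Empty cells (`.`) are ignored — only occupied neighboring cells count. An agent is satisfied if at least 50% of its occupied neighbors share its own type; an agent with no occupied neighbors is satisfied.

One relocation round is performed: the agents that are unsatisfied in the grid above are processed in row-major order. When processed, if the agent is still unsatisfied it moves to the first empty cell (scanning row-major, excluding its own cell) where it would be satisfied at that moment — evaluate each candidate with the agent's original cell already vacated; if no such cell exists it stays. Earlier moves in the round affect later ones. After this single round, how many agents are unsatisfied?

Initially unsatisfied (in order): (1,0), (1,1), (1,4), (2,0), (2,1), (2,2).
  (1,0) → (3,3).
  (1,1) → (1,0).
  (1,4): no empty cell satisfies it; stays.
  (2,0): no empty cell satisfies it; stays.
  (2,1) → (1,1).
  (2,2): no empty cell satisfies it; stays.
Resulting grid:
+ + + + +
# + + + #
# . # + +
+ + # + +
+ + . + .
Unsatisfied now: (1,0), (1,4), (2,2), (3,2).

4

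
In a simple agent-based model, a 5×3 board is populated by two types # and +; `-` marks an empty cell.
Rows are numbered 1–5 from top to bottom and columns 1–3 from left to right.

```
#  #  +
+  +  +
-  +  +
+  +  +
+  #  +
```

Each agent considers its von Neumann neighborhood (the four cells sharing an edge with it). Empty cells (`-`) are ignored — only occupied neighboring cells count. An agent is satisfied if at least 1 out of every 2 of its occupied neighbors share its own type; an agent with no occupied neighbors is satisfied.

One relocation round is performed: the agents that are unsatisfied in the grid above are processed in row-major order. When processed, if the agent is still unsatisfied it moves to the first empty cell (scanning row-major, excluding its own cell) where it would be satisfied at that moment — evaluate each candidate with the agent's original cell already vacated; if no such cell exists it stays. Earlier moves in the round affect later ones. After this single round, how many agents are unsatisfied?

2

Initially unsatisfied (in order): (1,2), (5,2).
  (1,2): no empty cell satisfies it; stays.
  (5,2): no empty cell satisfies it; stays.
Resulting grid:
# # +
+ + +
- + +
+ + +
+ # +
Unsatisfied now: (1,2), (5,2).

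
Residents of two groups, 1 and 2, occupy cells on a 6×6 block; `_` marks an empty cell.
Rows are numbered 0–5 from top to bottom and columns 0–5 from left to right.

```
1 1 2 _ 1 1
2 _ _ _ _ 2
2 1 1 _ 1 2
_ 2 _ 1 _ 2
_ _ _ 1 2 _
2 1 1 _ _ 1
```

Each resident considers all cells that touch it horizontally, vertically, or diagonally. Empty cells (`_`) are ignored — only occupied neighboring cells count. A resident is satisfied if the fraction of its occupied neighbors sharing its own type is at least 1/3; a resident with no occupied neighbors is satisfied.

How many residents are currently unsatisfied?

8

Row 0: (0,0)1 1/2 ✓ · (0,1)1 1/3 ✓ · (0,2)2 0/1 ✗ · (0,4)1 1/2 ✓ · (0,5)1 1/2 ✓
Row 1: (1,0)2 1/4 ✗ · (1,5)2 1/4 ✗
Row 2: (2,0)2 2/3 ✓ · (2,1)1 1/4 ✗ · (2,2)1 2/3 ✓ · (2,4)1 1/4 ✗ · (2,5)2 2/3 ✓
Row 3: (3,1)2 1/3 ✓ · (3,3)1 3/4 ✓ · (3,5)2 2/3 ✓
Row 4: (4,3)1 2/3 ✓ · (4,4)2 1/4 ✗
Row 5: (5,0)2 0/1 ✗ · (5,1)1 1/2 ✓ · (5,2)1 2/2 ✓ · (5,5)1 0/1 ✗
Unsatisfied: (0,2), (1,0), (1,5), (2,1), (2,4), (4,4), (5,0), (5,5) — 8 in total.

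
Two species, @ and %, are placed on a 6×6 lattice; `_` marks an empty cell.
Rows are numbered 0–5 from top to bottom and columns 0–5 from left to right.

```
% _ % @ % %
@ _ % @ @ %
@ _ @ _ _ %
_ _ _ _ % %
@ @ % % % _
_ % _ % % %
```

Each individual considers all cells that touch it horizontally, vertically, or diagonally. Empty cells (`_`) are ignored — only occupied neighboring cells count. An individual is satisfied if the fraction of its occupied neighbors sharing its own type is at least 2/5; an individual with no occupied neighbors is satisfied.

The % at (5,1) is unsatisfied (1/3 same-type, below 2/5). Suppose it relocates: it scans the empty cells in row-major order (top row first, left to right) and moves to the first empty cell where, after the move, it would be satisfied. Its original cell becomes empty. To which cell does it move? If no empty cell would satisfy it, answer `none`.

(0,1)

Vacating (5,1). Empty cells in order:
  (0,1): 3/4 same-type → satisfied — stop here.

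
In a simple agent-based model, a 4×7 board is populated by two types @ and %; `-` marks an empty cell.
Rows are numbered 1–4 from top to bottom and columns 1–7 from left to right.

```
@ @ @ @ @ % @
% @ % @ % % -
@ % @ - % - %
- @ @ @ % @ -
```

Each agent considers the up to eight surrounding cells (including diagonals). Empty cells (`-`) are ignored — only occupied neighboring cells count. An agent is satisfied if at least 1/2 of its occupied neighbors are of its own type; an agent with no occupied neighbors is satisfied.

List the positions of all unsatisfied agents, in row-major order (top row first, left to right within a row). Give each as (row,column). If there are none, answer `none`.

(1,1)@ 2/3 ok
(1,2)@ 3/5 ok
(1,3)@ 4/5 ok
(1,4)@ 3/5 ok
(1,5)@ 2/5 unhappy
(1,6)% 2/4 ok
(1,7)@ 0/2 unhappy
(2,1)% 1/5 unhappy
(2,2)@ 5/8 ok
(2,3)% 1/7 unhappy
(2,4)@ 4/7 ok
(2,5)% 3/6 ok
(2,6)% 4/6 ok
(3,1)@ 2/4 ok
(3,2)% 2/7 unhappy
(3,3)@ 5/7 ok
(3,5)% 3/6 ok
(3,7)% 1/2 ok
(4,2)@ 3/4 ok
(4,3)@ 3/4 ok
(4,4)@ 2/4 ok
(4,5)% 1/3 unhappy
(4,6)@ 0/3 unhappy

(1,5), (1,7), (2,1), (2,3), (3,2), (4,5), (4,6)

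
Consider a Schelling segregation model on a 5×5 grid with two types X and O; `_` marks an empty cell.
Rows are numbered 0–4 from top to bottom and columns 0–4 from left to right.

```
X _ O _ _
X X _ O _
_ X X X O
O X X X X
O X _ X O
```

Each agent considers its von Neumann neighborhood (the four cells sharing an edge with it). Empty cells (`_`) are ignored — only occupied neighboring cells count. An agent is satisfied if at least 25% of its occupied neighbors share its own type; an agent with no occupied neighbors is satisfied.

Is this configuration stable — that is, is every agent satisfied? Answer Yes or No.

Row 0: (0,0)X 1/1 ok · (0,2)O 0/0 ok
Row 1: (1,0)X 2/2 ok · (1,1)X 2/2 ok · (1,3)O 0/1 unhappy
Row 2: (2,1)X 3/3 ok · (2,2)X 3/3 ok · (2,3)X 2/4 ok · (2,4)O 0/2 unhappy
Row 3: (3,0)O 1/2 ok · (3,1)X 3/4 ok · (3,2)X 3/3 ok · (3,3)X 4/4 ok · (3,4)X 1/3 ok
Row 4: (4,0)O 1/2 ok · (4,1)X 1/2 ok · (4,3)X 1/2 ok · (4,4)O 0/2 unhappy
For instance (1,3) has only 0/1 same-type neighbors, below 1/4.

No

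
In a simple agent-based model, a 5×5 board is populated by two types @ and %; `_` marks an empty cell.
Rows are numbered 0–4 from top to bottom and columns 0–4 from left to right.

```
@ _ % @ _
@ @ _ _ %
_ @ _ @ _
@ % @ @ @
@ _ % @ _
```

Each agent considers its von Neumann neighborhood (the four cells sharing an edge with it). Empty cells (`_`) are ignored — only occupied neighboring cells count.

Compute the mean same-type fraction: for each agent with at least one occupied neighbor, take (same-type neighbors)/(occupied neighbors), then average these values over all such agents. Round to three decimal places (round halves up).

(0,0)@ 1/1
(0,2)% 0/1
(0,3)@ 0/1
(1,0)@ 2/2
(1,1)@ 2/2
(1,4)% — no occupied neighbors
(2,1)@ 1/2
(2,3)@ 1/1
(3,0)@ 1/2
(3,1)% 0/3
(3,2)@ 1/3
(3,3)@ 4/4
(3,4)@ 1/1
(4,0)@ 1/1
(4,2)% 0/2
(4,3)@ 1/2
Sum over 15 agents: 1/1 + 0/1 + 0/1 + 2/2 + 2/2 + 1/2 + 1/1 + 1/2 + 0/3 + 1/3 + 4/4 + 1/1 + 1/1 + 0/2 + 1/2 = 53/6; mean = 53/6 ÷ 15 = 53/90 = 0.588888… → 0.589.

0.589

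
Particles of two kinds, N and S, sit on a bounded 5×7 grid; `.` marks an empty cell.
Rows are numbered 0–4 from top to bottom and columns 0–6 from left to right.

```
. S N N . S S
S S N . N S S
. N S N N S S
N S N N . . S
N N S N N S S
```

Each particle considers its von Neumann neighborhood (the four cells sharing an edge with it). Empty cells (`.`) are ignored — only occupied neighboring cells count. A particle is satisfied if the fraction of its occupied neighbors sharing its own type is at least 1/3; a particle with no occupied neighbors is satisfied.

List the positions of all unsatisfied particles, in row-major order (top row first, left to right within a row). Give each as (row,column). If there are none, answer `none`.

(2,1), (2,2), (3,1), (3,2), (4,2)

(0,1)S 1/2 ✓
(0,2)N 2/3 ✓
(0,3)N 1/1 ✓
(0,5)S 2/2 ✓
(0,6)S 2/2 ✓
(1,0)S 1/1 ✓
(1,1)S 2/4 ✓
(1,2)N 1/3 ✓
(1,4)N 1/2 ✓
(1,5)S 3/4 ✓
(1,6)S 3/3 ✓
(2,1)N 0/3 ✗
(2,2)S 0/4 ✗
(2,3)N 2/3 ✓
(2,4)N 2/3 ✓
(2,5)S 2/3 ✓
(2,6)S 3/3 ✓
(3,0)N 1/2 ✓
(3,1)S 0/4 ✗
(3,2)N 1/4 ✗
(3,3)N 3/3 ✓
(3,6)S 2/2 ✓
(4,0)N 2/2 ✓
(4,1)N 1/3 ✓
(4,2)S 0/3 ✗
(4,3)N 2/3 ✓
(4,4)N 1/2 ✓
(4,5)S 1/2 ✓
(4,6)S 2/2 ✓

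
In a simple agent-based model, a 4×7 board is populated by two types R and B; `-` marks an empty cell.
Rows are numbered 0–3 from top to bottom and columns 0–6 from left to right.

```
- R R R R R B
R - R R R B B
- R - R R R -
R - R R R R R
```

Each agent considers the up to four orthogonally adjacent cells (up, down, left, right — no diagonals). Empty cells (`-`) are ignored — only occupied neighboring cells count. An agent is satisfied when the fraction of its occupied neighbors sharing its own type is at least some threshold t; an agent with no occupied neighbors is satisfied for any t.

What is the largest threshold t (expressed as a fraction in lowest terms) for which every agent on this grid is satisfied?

1/4

Row 0: (0,1)R 1/1 · (0,2)R 3/3 · (0,3)R 3/3 · (0,4)R 3/3 · (0,5)R 1/3 · (0,6)B 1/2
Row 1: (1,0)R — no occupied neighbors · (1,2)R 2/2 · (1,3)R 4/4 · (1,4)R 3/4 · (1,5)B 1/4 · (1,6)B 2/2
Row 2: (2,1)R — no occupied neighbors · (2,3)R 3/3 · (2,4)R 4/4 · (2,5)R 2/3
Row 3: (3,0)R — no occupied neighbors · (3,2)R 1/1 · (3,3)R 3/3 · (3,4)R 3/3 · (3,5)R 3/3 · (3,6)R 1/1
The smallest same-type fraction is 1/4 at (1,5), which reduces to 1/4. Any threshold above that leaves this agent unsatisfied.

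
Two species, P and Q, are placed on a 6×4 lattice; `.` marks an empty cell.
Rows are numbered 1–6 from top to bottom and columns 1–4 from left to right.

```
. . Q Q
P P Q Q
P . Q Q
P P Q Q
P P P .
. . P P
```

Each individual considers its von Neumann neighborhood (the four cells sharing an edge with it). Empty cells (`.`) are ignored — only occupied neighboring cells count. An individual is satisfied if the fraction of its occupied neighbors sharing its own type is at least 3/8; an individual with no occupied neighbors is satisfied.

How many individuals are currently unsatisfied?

0

Row 1: (1,3)Q 2/2 satisfied · (1,4)Q 2/2 satisfied
Row 2: (2,1)P 2/2 satisfied · (2,2)P 1/2 satisfied · (2,3)Q 3/4 satisfied · (2,4)Q 3/3 satisfied
Row 3: (3,1)P 2/2 satisfied · (3,3)Q 3/3 satisfied · (3,4)Q 3/3 satisfied
Row 4: (4,1)P 3/3 satisfied · (4,2)P 2/3 satisfied · (4,3)Q 2/4 satisfied · (4,4)Q 2/2 satisfied
Row 5: (5,1)P 2/2 satisfied · (5,2)P 3/3 satisfied · (5,3)P 2/3 satisfied
Row 6: (6,3)P 2/2 satisfied · (6,4)P 1/1 satisfied
Every one meets the threshold.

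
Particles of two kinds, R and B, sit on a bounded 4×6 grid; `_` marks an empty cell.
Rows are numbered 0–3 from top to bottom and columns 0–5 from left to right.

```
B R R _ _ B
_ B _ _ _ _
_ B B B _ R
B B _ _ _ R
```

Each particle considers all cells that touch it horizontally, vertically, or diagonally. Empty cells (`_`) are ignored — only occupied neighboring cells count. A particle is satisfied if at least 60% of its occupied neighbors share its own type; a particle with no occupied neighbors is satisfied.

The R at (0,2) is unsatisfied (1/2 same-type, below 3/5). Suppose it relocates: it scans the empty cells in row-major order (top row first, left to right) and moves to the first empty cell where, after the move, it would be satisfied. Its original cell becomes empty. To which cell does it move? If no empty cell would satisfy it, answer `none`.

(0,3)

Vacating (0,2). Empty cells in order:
  (0,3): 0/0 same-type → satisfied — stop here.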